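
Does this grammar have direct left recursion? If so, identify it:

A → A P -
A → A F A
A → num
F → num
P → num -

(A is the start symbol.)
Direct left recursion occurs when N → N α for some non-terminal N (the right-hand side begins with the left-hand side itself).

A → A P -: LEFT RECURSIVE (starts with A)
A → A F A: LEFT RECURSIVE (starts with A)
A → num: starts with num
F → num: starts with num
P → num -: starts with num

The grammar has direct left recursion on: A.

Answer: Yes, A is left-recursive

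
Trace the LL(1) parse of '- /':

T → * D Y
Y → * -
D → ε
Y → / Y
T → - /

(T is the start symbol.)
Stack is shown with the top on the left.

Stack  Input  Action
--------------------
T $    - / $  output T → - /
- / $  - / $  match '-'
/ $    / $    match '/'
$      $      accept

The string is accepted.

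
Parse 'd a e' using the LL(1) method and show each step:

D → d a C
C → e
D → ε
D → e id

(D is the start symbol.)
LL(1) parsing maintains a stack (initially the start symbol over $) and the input. At each step: if the stack top is a terminal, match it against the current input token; if it is a non-terminal N, replace it with the RHS of M[N, lookahead] (the unique production whose predict set contains the lookahead).

Stack is shown with the top on the left.

Stack    Input    Action
------------------------
D $      d a e $  output D → d a C
d a C $  d a e $  match 'd'
a C $    a e $    match 'a'
C $      e $      output C → e
e $      e $      match 'e'
$        $        accept

The string is accepted.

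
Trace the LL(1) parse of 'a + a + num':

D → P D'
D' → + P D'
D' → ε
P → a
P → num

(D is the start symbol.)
LL(1) parsing maintains a stack (initially the start symbol over $) and the input. At each step: if the stack top is a terminal, match it against the current input token; if it is a non-terminal N, replace it with the RHS of M[N, lookahead] (the unique production whose predict set contains the lookahead).

Stack is shown with the top on the left.

Stack     Input          Action
-------------------------------
D $       a + a + num $  output D → P D'
P D' $    a + a + num $  output P → a
a D' $    a + a + num $  match 'a'
D' $      + a + num $    output D' → + P D'
+ P D' $  + a + num $    match '+'
P D' $    a + num $      output P → a
a D' $    a + num $      match 'a'
D' $      + num $        output D' → + P D'
+ P D' $  + num $        match '+'
P D' $    num $          output P → num
num D' $  num $          match 'num'
D' $      $              output D' → ε
$         $              accept

The string is accepted.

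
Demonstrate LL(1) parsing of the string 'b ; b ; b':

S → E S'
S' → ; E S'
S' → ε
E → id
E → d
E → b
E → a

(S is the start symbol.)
LL(1) parsing maintains a stack (initially the start symbol over $) and the input. At each step: if the stack top is a terminal, match it against the current input token; if it is a non-terminal N, replace it with the RHS of M[N, lookahead] (the unique production whose predict set contains the lookahead).

Stack is shown with the top on the left.

Stack     Input        Action
-----------------------------
S $       b ; b ; b $  output S → E S'
E S' $    b ; b ; b $  output E → b
b S' $    b ; b ; b $  match 'b'
S' $      ; b ; b $    output S' → ; E S'
; E S' $  ; b ; b $    match ';'
E S' $    b ; b $      output E → b
b S' $    b ; b $      match 'b'
S' $      ; b $        output S' → ; E S'
; E S' $  ; b $        match ';'
E S' $    b $          output E → b
b S' $    b $          match 'b'
S' $      $            output S' → ε
$         $            accept

The string is accepted.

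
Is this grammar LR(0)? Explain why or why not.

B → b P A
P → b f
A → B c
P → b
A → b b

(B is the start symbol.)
A grammar is LR(0) if no state in the canonical LR(0) collection has:
  - both a shift item (dot before a terminal) and a complete item (shift-reduce conflict), or
  - two or more complete items (reduce-reduce conflict; the accept item [B' → B .] counts as a complete item here).

Augment with B' → B and build the canonical LR(0) collection (I0 = CLOSURE({[B' → . B]}), then GOTO on every symbol after a dot until no new states appear). It has 11 states:
  I0: { [B → . b P A], [B' → . B] }  — shift
  I1: { [B' → B .] }  — accept
  I2: { [B → b . P A], [P → . b f], [P → . b] }  — shift
  I3: { [A → . B c], [A → . b b], [B → . b P A], [B → b P . A] }  — shift
  I4: { [P → b . f], [P → b .] }  — shift, reduce
  I5: { [P → b f .] }  — reduce
  I6: { [B → b P A .] }  — reduce
  I7: { [A → B . c] }  — shift
  I8: { [A → b . b], [B → b . P A], [P → . b f], [P → . b] }  — shift
  I9: { [A → b b .], [P → b . f], [P → b .] }  — shift, 2 reduces
  I10: { [A → B c .] }  — reduce

Conflict in state I4:
  Shift-reduce conflict between [P → b .] and [P → b . f]
So the grammar is NOT LR(0).

Answer: No. Shift-reduce conflict between [P → b .] and [P → b . f]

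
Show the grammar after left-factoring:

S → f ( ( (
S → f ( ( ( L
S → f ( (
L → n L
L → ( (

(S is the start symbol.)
S → f ( ( S'
S' → ( S''
S'' → ε
S'' → L
S' → ε
L → n L
L → ( (

Left-factoring transforms A → αβ₁ | αβ₂ into A → αA' and A' → β₁ | β₂
(α is the longest common prefix among the alternatives). Repeat until
no nonterminal has two alternatives with a common prefix.

Round 1: S has alternatives sharing prefix 'f ( ('. Introduce S': S → f ( ( S'
  Add: S' → (
  Add: S' → ( L
  Add: S' → ε

Round 2: S' has alternatives sharing prefix '('. Introduce S'': S' → ( S''
  Add: S'' → ε
  Add: S'' → L

No remaining common prefixes — done.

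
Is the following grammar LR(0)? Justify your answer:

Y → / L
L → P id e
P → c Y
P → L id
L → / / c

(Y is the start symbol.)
Augment with Y' → Y and build the canonical LR(0) collection (I0 = CLOSURE({[Y' → . Y]}), then GOTO on every symbol after a dot until no new states appear). It has 13 states:
  I0: { [Y → . / L], [Y' → . Y] }  — shift
  I1: { [L → . / / c], [L → . P id e], [P → . L id], [P → . c Y], [Y → / . L] }  — shift
  I2: { [Y' → Y .] }  — accept
  I3: { [L → / . / c] }  — shift
  I4: { [P → L . id], [Y → / L .] }  — shift, reduce
  I5: { [L → P . id e] }  — shift
  I6: { [P → c . Y], [Y → . / L] }  — shift
  I7: { [P → c Y .] }  — reduce
  I8: { [L → P id . e] }  — shift
  I9: { [L → P id e .] }  — reduce
  I10: { [P → L id .] }  — reduce
  I11: { [L → / / . c] }  — shift
  I12: { [L → / / c .] }  — reduce

Conflict in state I4:
  Shift-reduce conflict between [Y → / L .] and [P → L . id]
So the grammar is NOT LR(0).

Answer: No. Shift-reduce conflict between [Y → / L .] and [P → L . id]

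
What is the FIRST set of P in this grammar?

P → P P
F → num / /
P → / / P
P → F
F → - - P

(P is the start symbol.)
{ '-', '/', 'num' }

FIRST sets of the other non-terminals involved (by the same procedure, iterated to a fixed point):
  FIRST(F) = { '-', 'num' }

From P → P P:
  - P is the symbol being defined: contributes nothing new
    P is not nullable, so stop
From P → / / P:
  - '/' is a terminal: add '/' and stop
From P → F:
  - F is a non-terminal: add FIRST(F) \ {ε} = { '-', 'num' }
    F is not nullable, so stop

Collecting: FIRST(P) = { '-', '/', 'num' }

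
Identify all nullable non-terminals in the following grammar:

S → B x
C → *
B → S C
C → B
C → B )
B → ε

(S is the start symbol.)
A non-terminal is nullable if it can derive ε (the empty string): either it has an ε-production, or it has a production whose right-hand side consists entirely of nullable non-terminals.

ε-productions: B → ε
So B is immediately nullable.
C → B: every symbol on the right is nullable, so C is nullable too.
No further non-terminal can be added: every production for the remaining non-terminals contains a terminal or a non-nullable non-terminal.
Nullable = { 'B', 'C' }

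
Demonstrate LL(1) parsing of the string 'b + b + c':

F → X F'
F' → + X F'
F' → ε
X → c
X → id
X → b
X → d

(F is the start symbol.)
LL(1) parsing maintains a stack (initially the start symbol over $) and the input. At each step: if the stack top is a terminal, match it against the current input token; if it is a non-terminal N, replace it with the RHS of M[N, lookahead] (the unique production whose predict set contains the lookahead).

Stack is shown with the top on the left.

Stack     Input        Action
-----------------------------
F $       b + b + c $  output F → X F'
X F' $    b + b + c $  output X → b
b F' $    b + b + c $  match 'b'
F' $      + b + c $    output F' → + X F'
+ X F' $  + b + c $    match '+'
X F' $    b + c $      output X → b
b F' $    b + c $      match 'b'
F' $      + c $        output F' → + X F'
+ X F' $  + c $        match '+'
X F' $    c $          output X → c
c F' $    c $          match 'c'
F' $      $            output F' → ε
$         $            accept

The string is accepted.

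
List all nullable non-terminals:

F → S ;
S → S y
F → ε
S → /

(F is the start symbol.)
{ 'F' }

ε-productions: F → ε
So F is immediately nullable.
No further non-terminal can be added: every production for the remaining non-terminals contains a terminal or a non-nullable non-terminal.
Nullable = { 'F' }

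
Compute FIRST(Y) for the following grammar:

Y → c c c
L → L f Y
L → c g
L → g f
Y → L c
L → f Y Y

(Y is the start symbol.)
FIRST sets of the other non-terminals involved (by the same procedure, iterated to a fixed point):
  FIRST(L) = { 'c', 'f', 'g' }

From Y → c c c:
  - c is a terminal: add 'c' and stop
From Y → L c:
  - L is a non-terminal: add FIRST(L) \ {ε} = { 'c', 'f', 'g' }
    L is not nullable, so stop

Collecting: FIRST(Y) = { 'c', 'f', 'g' }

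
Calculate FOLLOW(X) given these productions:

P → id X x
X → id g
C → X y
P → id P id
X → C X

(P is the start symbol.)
{ 'x', 'y' }

In P → id X x: X is followed by x, add FIRST(x) \ {ε} = { 'x' }
In C → X y: X is followed by y, add FIRST(y) \ {ε} = { 'y' }
In X → C X: X is at the end; this adds FOLLOW(X) to itself — nothing new

Taking the union: FOLLOW(X) = { 'x', 'y' }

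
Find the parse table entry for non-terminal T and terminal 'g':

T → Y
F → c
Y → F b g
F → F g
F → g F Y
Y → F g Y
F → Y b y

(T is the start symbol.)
To find M[T, 'g'], we find productions for T where 'g' is in the predict set (PREDICT(N → α) = (FIRST(α) \ {ε}) ∪ (FOLLOW(N) if α ⇒* ε)).

Relevant sets:
  FIRST(Y) = { 'c', 'g' }

T → Y: PREDICT = { 'c', 'g' }
  'g' is in predict set, so this production goes in M[T, 'g']

M[T, 'g'] = T → Y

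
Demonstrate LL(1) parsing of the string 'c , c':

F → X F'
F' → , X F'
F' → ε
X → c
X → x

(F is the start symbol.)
LL(1) parsing maintains a stack (initially the start symbol over $) and the input. At each step: if the stack top is a terminal, match it against the current input token; if it is a non-terminal N, replace it with the RHS of M[N, lookahead] (the unique production whose predict set contains the lookahead).

Stack is shown with the top on the left.

Stack     Input    Action
-------------------------
F $       c , c $  output F → X F'
X F' $    c , c $  output X → c
c F' $    c , c $  match 'c'
F' $      , c $    output F' → , X F'
, X F' $  , c $    match ','
X F' $    c $      output X → c
c F' $    c $      match 'c'
F' $      $        output F' → ε
$         $        accept

The string is accepted.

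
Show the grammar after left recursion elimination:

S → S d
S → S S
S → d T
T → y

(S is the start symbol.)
S → d T S'
S' → d S'
S' → S S'
S' → ε
T → y

S is directly left-recursive. The standard transformation for
  A → A α₁ | ... | A α_m | β₁ | ... | β_n
is
  A  → β₁ A' | ... | β_n A'
  A' → α₁ A' | ... | α_m A' | ε

S → d T becomes S → d T S'
S → S d becomes S' → d S'
S → S S becomes S' → S S'
Add S' → ε

Productions for other non-terminals are unchanged:
  T → y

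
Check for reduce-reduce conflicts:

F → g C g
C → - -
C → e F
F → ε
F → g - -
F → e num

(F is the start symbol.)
Augment with F' → F and build the canonical LR(0) collection (I0 = CLOSURE({[F' → . F]}), then GOTO on every symbol after a dot until no new states appear). It has 11 states:
  I0: { [F → . e num], [F → . g - -], [F → . g C g], [F → .], [F' → . F] }  — shift, reduce
  I1: { [F' → F .] }  — accept
  I2: { [F → e . num] }  — shift
  I3: { [C → . - -], [C → . e F], [F → g . - -], [F → g . C g] }  — shift
  I4: { [C → - . -], [F → g - . -] }  — shift
  I5: { [F → g C . g] }  — shift
  I6: { [C → e . F], [F → . e num], [F → . g - -], [F → . g C g], [F → .] }  — shift, reduce
  I7: { [C → e F .] }  — reduce
  I8: { [F → g C g .] }  — reduce
  I9: { [C → - - .], [F → g - - .] }  — 2 reduces
  I10: { [F → e num .] }  — reduce

I9 contains complete items [C → - - .], [F → g - - .] — reduce-reduce conflict.

Answer: Yes — I9: [C → - - .] vs [F → g - - .]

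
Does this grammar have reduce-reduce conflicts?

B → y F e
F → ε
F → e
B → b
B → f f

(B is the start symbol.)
No reduce-reduce conflicts

A reduce-reduce conflict occurs when an LR(0) state has two complete items [A → α .] and [B → β .] — both call for a reduction, and with no lookahead the parser cannot choose between them.

Augment with B' → B and build the canonical LR(0) collection (I0 = CLOSURE({[B' → . B]}), then GOTO on every symbol after a dot until no new states appear). It has 9 states:
  I0: { [B → . b], [B → . f f], [B → . y F e], [B' → . B] }  — shift
  I1: { [B' → B .] }  — accept
  I2: { [B → b .] }  — reduce
  I3: { [B → f . f] }  — shift
  I4: { [B → y . F e], [F → . e], [F → .] }  — shift, reduce
  I5: { [B → y F . e] }  — shift
  I6: { [F → e .] }  — reduce
  I7: { [B → y F e .] }  — reduce
  I8: { [B → f f .] }  — reduce

No state contains more than one complete item.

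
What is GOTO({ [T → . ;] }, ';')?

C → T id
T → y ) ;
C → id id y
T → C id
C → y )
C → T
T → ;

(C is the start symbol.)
{ [T → ; .] }

GOTO(I, ';') = CLOSURE({ [A → αX.β] : [A → α.Xβ] ∈ I, X = ';' })

Items with dot before ';', with the dot advanced:
  [T → . ;] → [T → ; .]
Closure adds nothing (no advanced item has the dot before a non-terminal).

GOTO = { [T → ; .] }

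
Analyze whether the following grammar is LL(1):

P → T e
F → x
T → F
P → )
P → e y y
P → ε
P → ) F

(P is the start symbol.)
No. Predict set conflict for P: { ')' }

Relevant sets:
  FIRST(T) = { 'x' }
  FOLLOW(P) = { $ }

For P:
  PREDICT(P → T e) = { 'x' }
  PREDICT(P → ')') = { ')' }
  PREDICT(P → e y y) = { 'e' }
  PREDICT(P → ε) = { $ }
  PREDICT(P → ')' F) = { ')' }
F, T have a single production, so nothing to check there.

Conflict found: Predict set conflict for P: { ')' }
The grammar is NOT LL(1).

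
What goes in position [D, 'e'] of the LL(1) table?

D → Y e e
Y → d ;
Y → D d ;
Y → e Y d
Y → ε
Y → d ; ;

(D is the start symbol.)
D → Y e e

To find M[D, 'e'], we find productions for D where 'e' is in the predict set (PREDICT(N → α) = (FIRST(α) \ {ε}) ∪ (FOLLOW(N) if α ⇒* ε)).

Relevant sets:
  FIRST(Y) = { 'd', 'e', ε }

D → Y e e: PREDICT = { 'd', 'e' }
  'e' is in predict set, so this production goes in M[D, 'e']

M[D, 'e'] = D → Y e e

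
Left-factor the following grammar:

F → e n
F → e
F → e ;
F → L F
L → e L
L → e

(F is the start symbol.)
Left-factoring transforms A → αβ₁ | αβ₂ into A → αA' and A' → β₁ | β₂
(α is the longest common prefix among the alternatives). Repeat until
no nonterminal has two alternatives with a common prefix.

Round 1: F has alternatives sharing prefix 'e'. Introduce F': F → e F'
  Add: F' → n
  Add: F' → ε
  Add: F' → ;

Round 2: L has alternatives sharing prefix 'e'. Introduce L': L → e L'
  Add: L' → L
  Add: L' → ε

No remaining common prefixes — done.

Resulting grammar:
F → e F'
F' → n
F' → ε
F' → ;
F → L F
L → e L'
L' → L
L' → ε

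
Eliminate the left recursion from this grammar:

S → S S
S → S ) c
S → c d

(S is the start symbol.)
S is directly left-recursive. The standard transformation for
  A → A α₁ | ... | A α_m | β₁ | ... | β_n
is
  A  → β₁ A' | ... | β_n A'
  A' → α₁ A' | ... | α_m A' | ε

S → c d becomes S → c d S'
S → S S becomes S' → S S'
S → S ) c becomes S' → ) c S'
Add S' → ε

Resulting grammar:
S → c d S'
S' → S S'
S' → ) c S'
S' → ε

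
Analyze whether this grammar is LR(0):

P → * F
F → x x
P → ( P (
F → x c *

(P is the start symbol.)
Yes, the grammar is LR(0)

Augment with P' → P and build the canonical LR(0) collection (I0 = CLOSURE({[P' → . P]}), then GOTO on every symbol after a dot until no new states appear). It has 11 states:
  I0: { [P → . ( P (], [P → . * F], [P' → . P] }  — shift
  I1: { [P → ( . P (], [P → . ( P (], [P → . * F] }  — shift
  I2: { [F → . x c *], [F → . x x], [P → * . F] }  — shift
  I3: { [P' → P .] }  — accept
  I4: { [P → * F .] }  — reduce
  I5: { [F → x . c *], [F → x . x] }  — shift
  I6: { [F → x c . *] }  — shift
  I7: { [F → x x .] }  — reduce
  I8: { [F → x c * .] }  — reduce
  I9: { [P → ( P . (] }  — shift
  I10: { [P → ( P ( .] }  — reduce

Every state is either a pure shift/goto state or contains exactly one complete item and nothing to shift — no conflicts. The grammar is LR(0).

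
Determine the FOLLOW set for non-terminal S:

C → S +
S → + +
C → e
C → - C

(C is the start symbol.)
In C → S +: S is followed by '+', add FIRST('+') \ {ε} = { '+' }

Taking the union: FOLLOW(S) = { '+' }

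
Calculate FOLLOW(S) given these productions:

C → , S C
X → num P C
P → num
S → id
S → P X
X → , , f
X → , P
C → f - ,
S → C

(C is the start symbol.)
{ ',', 'f' }

To compute FOLLOW(S), find every occurrence of S on a right-hand side N → α S β: add FIRST(β) \ {ε}, and if β is empty or nullable also add FOLLOW(N). Iterate to a fixed point.

In C → , S C: S is followed by C, add FIRST(C) \ {ε} = { ',', 'f' }

Taking the union: FOLLOW(S) = { ',', 'f' }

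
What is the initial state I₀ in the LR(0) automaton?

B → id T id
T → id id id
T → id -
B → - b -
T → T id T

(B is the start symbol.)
{ [B → . - b -], [B → . id T id], [B' → . B] }

First, augment the grammar with B' → B
I₀ = CLOSURE({ [B' → . B] }):
  [B' → . B] has the dot before B: add [B → . id T id], [B → . - b -]
No further items can be added.

I₀ = { [B → . - b -], [B → . id T id], [B' → . B] }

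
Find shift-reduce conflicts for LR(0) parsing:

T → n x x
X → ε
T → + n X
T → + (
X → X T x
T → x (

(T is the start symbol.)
Augment with T' → T and build the canonical LR(0) collection (I0 = CLOSURE({[T' → . T]}), then GOTO on every symbol after a dot until no new states appear). It has 13 states:
  I0: { [T → . + (], [T → . + n X], [T → . n x x], [T → . x (], [T' → . T] }  — shift
  I1: { [T → + . (], [T → + . n X] }  — shift
  I2: { [T' → T .] }  — accept
  I3: { [T → n . x x] }  — shift
  I4: { [T → x . (] }  — shift
  I5: { [T → x ( .] }  — reduce
  I6: { [T → n x . x] }  — shift
  I7: { [T → n x x .] }  — reduce
  I8: { [T → + ( .] }  — reduce
  I9: { [T → + n . X], [X → . X T x], [X → .] }  — reduce
  I10: { [T → + n X .], [T → . + (], [T → . + n X], [T → . n x x], [T → . x (], [X → X . T x] }  — shift, reduce
  I11: { [X → X T . x] }  — shift
  I12: { [X → X T x .] }  — reduce

I10 contains reduce item [T → + n X .] and shift items [T → . + (], [T → . + n X], [T → . n x x], [T → . x (] — shift-reduce conflict.

Answer: Yes — I10: [T → + n X .] vs [T → . + (]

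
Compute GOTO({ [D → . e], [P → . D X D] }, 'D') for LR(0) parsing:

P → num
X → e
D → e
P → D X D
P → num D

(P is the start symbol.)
{ [P → D . X D], [X → . e] }

GOTO(I, 'D') = CLOSURE({ [A → αX.β] : [A → α.Xβ] ∈ I, X = 'D' })

Items with dot before 'D', with the dot advanced:
  [P → . D X D] → [P → D . X D]
Closure of the advanced items:
  [P → D . X D] has the dot before X: add [X → . e]

GOTO = { [P → D . X D], [X → . e] }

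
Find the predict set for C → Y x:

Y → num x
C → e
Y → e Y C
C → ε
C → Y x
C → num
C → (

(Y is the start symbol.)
PREDICT(C → Y x) = (FIRST(RHS) \ {ε}) ∪ (FOLLOW(C) if ε ∈ FIRST(RHS), i.e. RHS ⇒* ε)
FIRST(Y) = { 'e', 'num' }
FIRST(Y x) = { 'e', 'num' }
ε ∉ FIRST(Y x), so FOLLOW(C) is not added.
PREDICT(C → Y x) = { 'e', 'num' }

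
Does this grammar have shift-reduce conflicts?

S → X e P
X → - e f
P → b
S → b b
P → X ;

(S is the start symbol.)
No shift-reduce conflicts

A shift-reduce conflict occurs when an LR(0) state has both:
  - a complete (reduce) item [A → α .] (dot at the end), and
  - a shift item [B → β . c γ] (dot before a terminal).

Augment with S' → S and build the canonical LR(0) collection (I0 = CLOSURE({[S' → . S]}), then GOTO on every symbol after a dot until no new states appear). It has 13 states:
  I0: { [S → . X e P], [S → . b b], [S' → . S], [X → . - e f] }  — shift
  I1: { [X → - . e f] }  — shift
  I2: { [S' → S .] }  — accept
  I3: { [S → X . e P] }  — shift
  I4: { [S → b . b] }  — shift
  I5: { [S → b b .] }  — reduce
  I6: { [P → . X ;], [P → . b], [S → X e . P], [X → . - e f] }  — shift
  I7: { [S → X e P .] }  — reduce
  I8: { [P → X . ;] }  — shift
  I9: { [P → b .] }  — reduce
  I10: { [P → X ; .] }  — reduce
  I11: { [X → - e . f] }  — shift
  I12: { [X → - e f .] }  — reduce

No state contains both a complete item and a shift item.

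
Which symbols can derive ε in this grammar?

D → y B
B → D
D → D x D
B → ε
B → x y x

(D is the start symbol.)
ε-productions: B → ε
So B is immediately nullable.
No further non-terminal can be added: every production for the remaining non-terminals contains a terminal or a non-nullable non-terminal.
Nullable = { 'B' }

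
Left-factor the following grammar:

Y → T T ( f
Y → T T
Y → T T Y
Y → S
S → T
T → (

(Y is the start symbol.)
Y → T T Y'
Y' → ( f
Y' → ε
Y' → Y
Y → S
S → T
T → (

Left-factoring transforms A → αβ₁ | αβ₂ into A → αA' and A' → β₁ | β₂
(α is the longest common prefix among the alternatives). Repeat until
no nonterminal has two alternatives with a common prefix.

Round 1: Y has alternatives sharing prefix 'T T'. Introduce Y': Y → T T Y'
  Add: Y' → ( f
  Add: Y' → ε
  Add: Y' → Y

No remaining common prefixes — done.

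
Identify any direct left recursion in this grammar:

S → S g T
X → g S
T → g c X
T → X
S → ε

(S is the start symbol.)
Yes, S is left-recursive

Direct left recursion occurs when N → N α for some non-terminal N (the right-hand side begins with the left-hand side itself).

S → S g T: LEFT RECURSIVE (starts with S)
X → g S: starts with g
T → g c X: starts with g
T → X: starts with X
S → ε: starts with ε

The grammar has direct left recursion on: S.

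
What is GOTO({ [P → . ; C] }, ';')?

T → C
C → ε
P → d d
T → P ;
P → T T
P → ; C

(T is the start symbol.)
GOTO(I, ';') = CLOSURE({ [A → αX.β] : [A → α.Xβ] ∈ I, X = ';' })

Items with dot before ';', with the dot advanced:
  [P → . ; C] → [P → ; . C]
Closure of the advanced items:
  [P → ; . C] has the dot before C: add [C → .]

GOTO = { [C → .], [P → ; . C] }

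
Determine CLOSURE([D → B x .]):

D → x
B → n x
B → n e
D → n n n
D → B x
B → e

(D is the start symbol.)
To compute CLOSURE, for each item [A → α.Bβ] where B is a non-terminal, add [B → .γ] for all productions B → γ; repeat for the newly added items until nothing changes.

Start with: [D → B x .]
The dot is at the end, so nothing is added.

CLOSURE = { [D → B x .] }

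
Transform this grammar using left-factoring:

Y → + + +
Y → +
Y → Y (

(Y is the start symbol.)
Left-factoring transforms A → αβ₁ | αβ₂ into A → αA' and A' → β₁ | β₂
(α is the longest common prefix among the alternatives). Repeat until
no nonterminal has two alternatives with a common prefix.

Round 1: Y has alternatives sharing prefix '+'. Introduce Y': Y → + Y'
  Add: Y' → + +
  Add: Y' → ε

No remaining common prefixes — done.

Resulting grammar:
Y → + Y'
Y' → + +
Y' → ε
Y → Y (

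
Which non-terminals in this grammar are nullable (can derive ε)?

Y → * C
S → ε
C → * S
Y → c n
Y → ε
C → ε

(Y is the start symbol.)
A non-terminal is nullable if it can derive ε (the empty string): either it has an ε-production, or it has a production whose right-hand side consists entirely of nullable non-terminals.

ε-productions: S → ε, Y → ε, C → ε
So S, Y, C are immediately nullable.
Every non-terminal is now nullable.
Nullable = { 'C', 'S', 'Y' }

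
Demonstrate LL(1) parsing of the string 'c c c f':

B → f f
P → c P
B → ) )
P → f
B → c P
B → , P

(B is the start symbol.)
LL(1) parsing maintains a stack (initially the start symbol over $) and the input. At each step: if the stack top is a terminal, match it against the current input token; if it is a non-terminal N, replace it with the RHS of M[N, lookahead] (the unique production whose predict set contains the lookahead).

Stack is shown with the top on the left.

Stack  Input      Action
------------------------
B $    c c c f $  output B → c P
c P $  c c c f $  match 'c'
P $    c c f $    output P → c P
c P $  c c f $    match 'c'
P $    c f $      output P → c P
c P $  c f $      match 'c'
P $    f $        output P → f
f $    f $        match 'f'
$      $          accept

The string is accepted.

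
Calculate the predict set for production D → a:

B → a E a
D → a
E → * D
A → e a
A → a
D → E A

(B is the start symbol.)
{ 'a' }

PREDICT(D → a) = (FIRST(RHS) \ {ε}) ∪ (FOLLOW(D) if ε ∈ FIRST(RHS), i.e. RHS ⇒* ε)
FIRST(a) = { 'a' }
ε ∉ FIRST(a), so FOLLOW(D) is not added.
PREDICT(D → a) = { 'a' }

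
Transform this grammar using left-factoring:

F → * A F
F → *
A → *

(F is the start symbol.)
F → * F'
F' → A F
F' → ε
A → *

Left-factoring transforms A → αβ₁ | αβ₂ into A → αA' and A' → β₁ | β₂
(α is the longest common prefix among the alternatives). Repeat until
no nonterminal has two alternatives with a common prefix.

Round 1: F has alternatives sharing prefix '*'. Introduce F': F → * F'
  Add: F' → A F
  Add: F' → ε

No remaining common prefixes — done.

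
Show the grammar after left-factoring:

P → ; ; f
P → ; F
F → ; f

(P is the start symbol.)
Left-factoring transforms A → αβ₁ | αβ₂ into A → αA' and A' → β₁ | β₂
(α is the longest common prefix among the alternatives). Repeat until
no nonterminal has two alternatives with a common prefix.

Round 1: P has alternatives sharing prefix ';'. Introduce P': P → ; P'
  Add: P' → ; f
  Add: P' → F

No remaining common prefixes — done.

Resulting grammar:
P → ; P'
P' → ; f
P' → F
F → ; f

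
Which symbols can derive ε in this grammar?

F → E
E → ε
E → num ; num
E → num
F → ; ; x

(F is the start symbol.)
{ 'E', 'F' }

ε-productions: E → ε
So E is immediately nullable.
F → E: every symbol on the right is nullable, so F is nullable too.
Every non-terminal is now nullable.
Nullable = { 'E', 'F' }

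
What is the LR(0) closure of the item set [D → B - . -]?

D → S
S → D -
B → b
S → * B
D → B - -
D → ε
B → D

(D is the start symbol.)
To compute CLOSURE, for each item [A → α.Bβ] where B is a non-terminal, add [B → .γ] for all productions B → γ; repeat for the newly added items until nothing changes.

Start with: [D → B - . -]
The dot precedes the terminal '-', so nothing is added.

CLOSURE = { [D → B - . -] }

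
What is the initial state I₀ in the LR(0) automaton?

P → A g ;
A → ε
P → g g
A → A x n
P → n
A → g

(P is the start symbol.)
{ [A → . A x n], [A → . g], [A → .], [P → . A g ;], [P → . g g], [P → . n], [P' → . P] }

First, augment the grammar with P' → P
I₀ = CLOSURE({ [P' → . P] }):
  [P' → . P] has the dot before P: add [P → . A g ;], [P → . g g], [P → . n]
  [P → . A g ;] has the dot before A: add [A → .], [A → . A x n], [A → . g]
No further items can be added.

I₀ = { [A → . A x n], [A → . g], [A → .], [P → . A g ;], [P → . g g], [P → . n], [P' → . P] }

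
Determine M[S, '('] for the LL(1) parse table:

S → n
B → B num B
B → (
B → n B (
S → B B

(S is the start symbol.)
S → B B

To find M[S, '('], we find productions for S where '(' is in the predict set (PREDICT(N → α) = (FIRST(α) \ {ε}) ∪ (FOLLOW(N) if α ⇒* ε)).

Relevant sets:
  FIRST(B) = { '(', 'n' }

S → n: PREDICT = { 'n' }
S → B B: PREDICT = { '(', 'n' }
  '(' is in predict set, so this production goes in M[S, '(']

M[S, '('] = S → B B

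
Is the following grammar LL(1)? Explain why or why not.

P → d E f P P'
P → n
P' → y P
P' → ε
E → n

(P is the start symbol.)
Relevant sets:
  FOLLOW(P') = { $, 'y' }

For P:
  PREDICT(P → d E f P P') = { 'd' }
  PREDICT(P → n) = { 'n' }
For P':
  PREDICT(P' → y P) = { 'y' }
  PREDICT(P' → ε) = { $, 'y' }
E has a single production, so nothing to check there.

Conflict found: Predict set conflict for P': { 'y' }
The grammar is NOT LL(1).

Answer: No. Predict set conflict for P': { 'y' }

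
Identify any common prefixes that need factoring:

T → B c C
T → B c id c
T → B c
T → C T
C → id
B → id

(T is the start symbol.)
Yes, T has productions with common prefix 'B c'

Left-factoring is needed when two productions for the same non-terminal
share a common prefix on the right-hand side.

Productions for T:
  T → B c C
  T → B c id c
  T → B c
  T → C T

Found common prefix 'B c' in productions for T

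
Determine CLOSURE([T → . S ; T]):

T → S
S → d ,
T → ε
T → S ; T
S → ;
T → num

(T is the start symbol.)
{ [S → . ;], [S → . d ,], [T → . S ; T] }

To compute CLOSURE, for each item [A → α.Bβ] where B is a non-terminal, add [B → .γ] for all productions B → γ; repeat for the newly added items until nothing changes.

Start with: [T → . S ; T]
  [T → . S ; T] has the dot before S: add [S → . d ,], [S → . ;]
No further items can be added.

CLOSURE = { [S → . ;], [S → . d ,], [T → . S ; T] }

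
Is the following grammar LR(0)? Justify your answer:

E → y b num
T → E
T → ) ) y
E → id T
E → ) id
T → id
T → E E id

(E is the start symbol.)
Augment with E' → E and build the canonical LR(0) collection (I0 = CLOSURE({[E' → . E]}), then GOTO on every symbol after a dot until no new states appear). It has 16 states:
  I0: { [E → . ) id], [E → . id T], [E → . y b num], [E' → . E] }  — shift
  I1: { [E → ) . id] }  — shift
  I2: { [E' → E .] }  — accept
  I3: { [E → . ) id], [E → . id T], [E → . y b num], [E → id . T], [T → . ) ) y], [T → . E E id], [T → . E], [T → . id] }  — shift
  I4: { [E → y . b num] }  — shift
  I5: { [E → y b . num] }  — shift
  I6: { [E → y b num .] }  — reduce
  I7: { [E → ) . id], [T → ) . ) y] }  — shift
  I8: { [E → . ) id], [E → . id T], [E → . y b num], [T → E . E id], [T → E .] }  — shift, reduce
  I9: { [E → id T .] }  — reduce
  I10: { [E → . ) id], [E → . id T], [E → . y b num], [E → id . T], [T → . ) ) y], [T → . E E id], [T → . E], [T → . id], [T → id .] }  — shift, reduce
  I11: { [T → E E . id] }  — shift
  I12: { [T → E E id .] }  — reduce
  I13: { [T → ) ) . y] }  — shift
  I14: { [E → ) id .] }  — reduce
  I15: { [T → ) ) y .] }  — reduce

Conflict in state I8:
  Shift-reduce conflict between [T → E .] and [E → . ) id]
So the grammar is NOT LR(0).

Answer: No. Shift-reduce conflict between [T → E .] and [E → . ) id]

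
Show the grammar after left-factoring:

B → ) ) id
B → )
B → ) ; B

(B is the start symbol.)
B → ) B'
B' → ) id
B' → ε
B' → ; B

Left-factoring transforms A → αβ₁ | αβ₂ into A → αA' and A' → β₁ | β₂
(α is the longest common prefix among the alternatives). Repeat until
no nonterminal has two alternatives with a common prefix.

Round 1: B has alternatives sharing prefix ')'. Introduce B': B → ) B'
  Add: B' → ) id
  Add: B' → ε
  Add: B' → ; B

No remaining common prefixes — done.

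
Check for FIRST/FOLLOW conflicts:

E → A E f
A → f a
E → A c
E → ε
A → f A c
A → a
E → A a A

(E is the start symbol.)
Nullable non-terminals: E.
FIRST sets used below: FIRST(A) = { 'a', 'f' }

E: nullable alternative(s) E → ε; FOLLOW(E) = { $, 'f' }
  E → A E f: FIRST \ {ε} = { 'a', 'f' } — overlaps FOLLOW(E) on { 'f' }: CONFLICT
  E → A c: FIRST \ {ε} = { 'a', 'f' } — overlaps FOLLOW(E) on { 'f' }: CONFLICT
  E → ε: FIRST \ {ε} = { } — this is the only nullable alternative, skip
  E → A a A: FIRST \ {ε} = { 'a', 'f' } — overlaps FOLLOW(E) on { 'f' }: CONFLICT

A has no nullable alternative, so no FIRST/FOLLOW check is needed there.

So the grammar has 3 FIRST/FOLLOW conflicts (marked CONFLICT above).

Answer: Yes. E → A E f with FOLLOW(E) on { 'f' }; E → A c with FOLLOW(E) on { 'f' }; E → A a A with FOLLOW(E) on { 'f' }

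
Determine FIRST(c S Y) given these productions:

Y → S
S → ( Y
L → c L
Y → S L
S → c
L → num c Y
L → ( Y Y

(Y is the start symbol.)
To compute FIRST(c S Y), process the symbols left to right:
Symbol c is a terminal. Add 'c' and stop.
FIRST(c S Y) = { 'c' }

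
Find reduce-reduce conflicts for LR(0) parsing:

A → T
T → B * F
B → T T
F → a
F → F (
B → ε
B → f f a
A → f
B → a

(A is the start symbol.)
Yes — I3: [A → T .] vs [B → .]; I8: [B → .] vs [B → T T .]

Augment with A' → A and build the canonical LR(0) collection (I0 = CLOSURE({[A' → . A]}), then GOTO on every symbol after a dot until no new states appear). It has 14 states:
  I0: { [A → . T], [A → . f], [A' → . A], [B → . T T], [B → . a], [B → . f f a], [B → .], [T → . B * F] }  — shift, reduce
  I1: { [A' → A .] }  — accept
  I2: { [T → B . * F] }  — shift
  I3: { [A → T .], [B → . T T], [B → . a], [B → . f f a], [B → .], [B → T . T], [T → . B * F] }  — shift, 2 reduces
  I4: { [B → a .] }  — reduce
  I5: { [A → f .], [B → f . f a] }  — shift, reduce
  I6: { [B → f f . a] }  — shift
  I7: { [B → f f a .] }  — reduce
  I8: { [B → . T T], [B → . a], [B → . f f a], [B → .], [B → T . T], [B → T T .], [T → . B * F] }  — shift, 2 reduces
  I9: { [B → f . f a] }  — shift
  I10: { [F → . F (], [F → . a], [T → B * . F] }  — shift
  I11: { [F → F . (], [T → B * F .] }  — shift, reduce
  I12: { [F → a .] }  — reduce
  I13: { [F → F ( .] }  — reduce

I3 contains complete items [A → T .], [B → .] — reduce-reduce conflict.
I8 contains complete items [B → .], [B → T T .] — reduce-reduce conflict.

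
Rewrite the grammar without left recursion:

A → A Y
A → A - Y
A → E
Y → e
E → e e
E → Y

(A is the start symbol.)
A is directly left-recursive. The standard transformation for
  A → A α₁ | ... | A α_m | β₁ | ... | β_n
is
  A  → β₁ A' | ... | β_n A'
  A' → α₁ A' | ... | α_m A' | ε

A → E becomes A → E A'
A → A Y becomes A' → Y A'
A → A - Y becomes A' → - Y A'
Add A' → ε

Productions for other non-terminals are unchanged:
  Y → e
  E → e e
  E → Y

Resulting grammar:
A → E A'
A' → Y A'
A' → - Y A'
A' → ε
Y → e
E → e e
E → Y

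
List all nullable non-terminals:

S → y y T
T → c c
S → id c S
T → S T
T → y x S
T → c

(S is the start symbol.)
A non-terminal is nullable if it can derive ε (the empty string): either it has an ε-production, or it has a production whose right-hand side consists entirely of nullable non-terminals.

There are no ε-productions, so no non-terminal can derive ε.
No non-terminals are nullable.

Answer: None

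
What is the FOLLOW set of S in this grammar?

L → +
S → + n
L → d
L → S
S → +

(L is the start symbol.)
To compute FOLLOW(S), find every occurrence of S on a right-hand side N → α S β: add FIRST(β) \ {ε}, and if β is empty or nullable also add FOLLOW(N). Iterate to a fixed point.

In L → S: S is at the end, add FOLLOW(L)

The FOLLOW sets referred to above (computed the same way, to a fixed point):
  FOLLOW(L) = { $ }

Taking the union: FOLLOW(S) = { $ }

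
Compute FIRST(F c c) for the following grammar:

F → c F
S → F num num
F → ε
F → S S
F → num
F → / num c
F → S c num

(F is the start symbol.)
FIRST sets of the non-terminals involved (from the grammar, by fixed-point iteration):
  FIRST(F) = { '/', 'c', 'num', ε }

To compute FIRST(F c c), process the symbols left to right:
Symbol F is a non-terminal. Add FIRST(F) \ {ε} = { '/', 'c', 'num' }
F is nullable (ε ∈ FIRST(F)), continue to the next symbol.
Symbol c is a terminal. Add 'c' and stop.
FIRST(F c c) = { '/', 'c', 'num' }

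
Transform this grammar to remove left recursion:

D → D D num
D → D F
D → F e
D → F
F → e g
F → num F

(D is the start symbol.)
D → F e D'
D → F D'
D' → D num D'
D' → F D'
D' → ε
F → e g
F → num F

D is directly left-recursive. The standard transformation for
  A → A α₁ | ... | A α_m | β₁ | ... | β_n
is
  A  → β₁ A' | ... | β_n A'
  A' → α₁ A' | ... | α_m A' | ε

D → F e becomes D → F e D'
D → F becomes D → F D'
D → D D num becomes D' → D num D'
D → D F becomes D' → F D'
Add D' → ε

Productions for other non-terminals are unchanged:
  F → e g
  F → num F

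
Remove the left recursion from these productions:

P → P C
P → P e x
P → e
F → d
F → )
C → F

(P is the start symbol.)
P is directly left-recursive. The standard transformation for
  A → A α₁ | ... | A α_m | β₁ | ... | β_n
is
  A  → β₁ A' | ... | β_n A'
  A' → α₁ A' | ... | α_m A' | ε

P → e becomes P → e P'
P → P C becomes P' → C P'
P → P e x becomes P' → e x P'
Add P' → ε

Productions for other non-terminals are unchanged:
  F → d
  F → )
  C → F

Resulting grammar:
P → e P'
P' → C P'
P' → e x P'
P' → ε
F → d
F → )
C → F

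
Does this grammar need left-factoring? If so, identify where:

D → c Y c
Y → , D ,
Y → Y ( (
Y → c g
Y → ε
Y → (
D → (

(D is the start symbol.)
No, left-factoring is not needed

Left-factoring is needed when two productions for the same non-terminal
share a common prefix on the right-hand side.

Productions for D:
  D → c Y c
  D → (
Productions for Y:
  Y → , D ,
  Y → Y ( (
  Y → c g
  Y → ε
  Y → (

No common prefixes found.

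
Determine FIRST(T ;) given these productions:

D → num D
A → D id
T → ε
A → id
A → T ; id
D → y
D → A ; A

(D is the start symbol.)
FIRST sets of the non-terminals involved (from the grammar, by fixed-point iteration):
  FIRST(T) = { ε }

To compute FIRST(T ;), process the symbols left to right:
Symbol T is a non-terminal. Add FIRST(T) \ {ε} = { }
T is nullable (ε ∈ FIRST(T)), continue to the next symbol.
Symbol ; is a terminal. Add ';' and stop.
FIRST(T ;) = { ';' }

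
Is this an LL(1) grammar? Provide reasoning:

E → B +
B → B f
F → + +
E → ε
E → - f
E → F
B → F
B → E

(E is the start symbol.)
No. Predict set conflict for E: { '+', 'f' }

Relevant sets:
  FIRST(B) = { '+', '-', 'f', ε }
  FIRST(F) = { '+' }
  FIRST(E) = { '+', '-', 'f', ε }
  FOLLOW(E) = { $, '+', 'f' }
  FOLLOW(B) = { '+', 'f' }

For E:
  PREDICT(E → B '+') = { '+', '-', 'f' }
  PREDICT(E → ε) = { $, '+', 'f' }
  PREDICT(E → '-' f) = { '-' }
  PREDICT(E → F) = { '+' }
For B:
  PREDICT(B → B f) = { '+', '-', 'f' }
  PREDICT(B → F) = { '+' }
  PREDICT(B → E) = { '+', '-', 'f' }
F has a single production, so nothing to check there.

Conflict found: Predict set conflict for E: { '+', 'f' }
The grammar is NOT LL(1).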